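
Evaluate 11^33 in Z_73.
Using repeated squaring. 33 = 32 + 1 (binary 100001). Repeated squaring mod 73: 11^1 ≡ 11; 11^2 ≡ 11² = 121 ≡ 48; 11^4 ≡ 48² = 2304 ≡ 41; 11^8 ≡ 41² = 1681 ≡ 2; 11^16 ≡ 2² = 4 ≡ 4; 11^32 ≡ 4² = 16 ≡ 16. Multiply: 11^33 = 11^32 × 11^1 ≡ 16 × 11 (mod 73): 16 × 11 = 176 ≡ 30. So 11^33 ≡ 30 (mod 73).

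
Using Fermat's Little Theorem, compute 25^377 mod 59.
By Fermat: 25^{58} ≡ 1 (mod 59). 377 = 6×58 + 29. So 25^{377} ≡ 25^{29} ≡ 1 (mod 59)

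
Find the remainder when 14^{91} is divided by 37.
By Fermat: 14^{36} ≡ 1 (mod 37). 91 = 2×36 + 19. So 14^{91} ≡ 14^{19} ≡ 23 (mod 37)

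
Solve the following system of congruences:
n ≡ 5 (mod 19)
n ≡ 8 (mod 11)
195

Using the Chinese Remainder Theorem:
M = product of moduli = 209
For equation 1: M_1 = 11, 11 ≡ 11 (mod 19), inverse of 11 mod 19 is 7 (check: 11 × 7 = 77 ≡ 1 (mod 19))
For equation 2: M_2 = 19, 19 ≡ 8 (mod 11), inverse of 19 mod 11 is 7 (check: 8 × 7 = 56 ≡ 1 (mod 11))
Combine: n ≡ Σ r_i×M_i×(M_i⁻¹ mod m_i) = 5×11×7 + 8×19×7 = 385 + 1064 = 1449
1449 mod 209 = 195
n ≡ 195 (mod 209)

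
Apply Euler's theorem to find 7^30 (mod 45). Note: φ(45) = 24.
By Euler: 7^{24} ≡ 1 (mod 45) since gcd(7, 45) = 1. 30 = 1×24 + 6. So 7^{30} ≡ 7^{6} ≡ 19 (mod 45)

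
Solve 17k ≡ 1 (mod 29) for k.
12

Using Extended Euclidean Algorithm:
gcd(17, 29) = 1
Bezout coefficients: 17 × 12 + 29 × -7 = 1
So 17 × 12 ≡ 1 (mod 29)
The inverse is 12 mod 29 = 12
Verification: 17 × 12 = 204 = 7 × 29 + 1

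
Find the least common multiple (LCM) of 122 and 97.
11834

First find GCD(122, 97) using the Euclidean algorithm:
122 = 1 × 97 + 25
97 = 3 × 25 + 22
25 = 1 × 22 + 3
22 = 7 × 3 + 1
3 = 3 × 1 + 0
GCD(122, 97) = 1

LCM formula: LCM(a, b) = (a × b) / GCD(a, b)
LCM(122, 97) = (122 × 97) / 1
LCM(122, 97) = 11834 / 1
LCM(122, 97) = 11834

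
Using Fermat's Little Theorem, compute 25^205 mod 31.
By Fermat: 25^{30} ≡ 1 (mod 31). 205 = 6×30 + 25. So 25^{205} ≡ 25^{25} ≡ 25 (mod 31)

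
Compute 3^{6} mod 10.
9

Using successive squaring:
Binary expansion of 6: 110
Powers of 3 mod 10 (each is the square of the previous):
  3^1 ≡ 3 (mod 10)
  3^2 ≡ 3² = 9 ≡ 9 (mod 10)
  3^4 ≡ 9² = 81 ≡ 1 (mod 10)
6 = 4 + 2, so 3^6 = 3^4 × 3^2 ≡ 1 × 9 (mod 10)
Multiplying step by step:
  1 × 9 = 9 ≡ 9 (mod 10)
Result: 3^6 ≡ 9 (mod 10)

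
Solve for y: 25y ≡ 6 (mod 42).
12

Since gcd(25, 42) = 1 divides 6, a solution exists.
Multiply both sides by the inverse of 25 mod 42:
  25^(-1) mod 42 = 37
  x ≡ 37 × 6 ≡ 222 ≡ 12 (mod 42)
Verification: 25 × 12 = 300 = 7 × 42 + 6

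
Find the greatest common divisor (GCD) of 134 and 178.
2

Using the Euclidean algorithm:
134 = 0 × 178 + 134
178 = 1 × 134 + 44
134 = 3 × 44 + 2
44 = 22 × 2 + 0

GCD(134, 178) = 2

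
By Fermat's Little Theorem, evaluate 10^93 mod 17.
By Fermat: 10^{16} ≡ 1 (mod 17). 93 = 5×16 + 13. So 10^{93} ≡ 10^{13} ≡ 11 (mod 17)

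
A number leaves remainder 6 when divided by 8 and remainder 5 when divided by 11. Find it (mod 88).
M = 8 × 11 = 88. M₁ = 11, y₁ ≡ 3 (mod 8). M₂ = 8, y₂ ≡ 7 (mod 11). n = 6×11×3 + 5×8×7 ≡ 38 (mod 88)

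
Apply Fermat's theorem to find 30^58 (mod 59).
By Fermat's Little Theorem, 30^{58} ≡ 1 (mod 59) since 59 is prime and gcd(30, 59) = 1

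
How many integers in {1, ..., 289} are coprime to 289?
272

Prime factorization: 289 = 17^2
Using the formula φ(n) = n × Π(1 - 1/p) for each prime factor p:
φ(289) = 289 × (1 - 1/17)
φ(289) = 272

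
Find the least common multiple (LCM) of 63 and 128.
8064

First find GCD(63, 128) using the Euclidean algorithm:
63 = 0 × 128 + 63
128 = 2 × 63 + 2
63 = 31 × 2 + 1
2 = 2 × 1 + 0
GCD(63, 128) = 1

LCM formula: LCM(a, b) = (a × b) / GCD(a, b)
LCM(63, 128) = (63 × 128) / 1
LCM(63, 128) = 8064 / 1
LCM(63, 128) = 8064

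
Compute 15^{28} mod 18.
9

Using successive squaring:
Binary expansion of 28: 11100
Powers of 15 mod 18 (each is the square of the previous):
  15^1 ≡ 15 (mod 18)
  15^2 ≡ 15² = 225 ≡ 9 (mod 18)
  15^4 ≡ 9² = 81 ≡ 9 (mod 18)
  15^8 ≡ 9² = 81 ≡ 9 (mod 18)
  15^16 ≡ 9² = 81 ≡ 9 (mod 18)
28 = 16 + 8 + 4, so 15^28 = 15^16 × 15^8 × 15^4 ≡ 9 × 9 × 9 (mod 18)
Multiplying step by step:
  9 × 9 = 81 ≡ 9 (mod 18)
  9 × 9 = 81 ≡ 9 (mod 18)
Result: 15^28 ≡ 9 (mod 18)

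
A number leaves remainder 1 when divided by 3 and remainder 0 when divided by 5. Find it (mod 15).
M = 3 × 5 = 15. M₁ = 5, y₁ ≡ 2 (mod 3). M₂ = 3, y₂ ≡ 2 (mod 5). z = 1×5×2 + 0×3×2 ≡ 10 (mod 15)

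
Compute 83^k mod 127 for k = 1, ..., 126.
g^1, g^2, ..., g^{126} mod 127: {83, 31, 33, 72, 7, 73, 90, 104, 123, 49, 3, 122, 93, 99, 89, 21, 92, 16, 58, 115, 20, 9, 112, 25, 43, 13, 63, 22, 48, 47, 91, 60, 27, 82, 75, 2, 39, 62, 66, 17, 14, 19, 53, 81, 119, 98, 6, 117, 59, 71, 51, 42, 57, 32, 116, 103, 40, 18, 97, 50, 86, 26, 126, 44, 96, 94, 55, 120, 54, 37, 23, 4, 78, 124, 5, 34, 28, 38, 106, 35, 111, 69, 12, 107, 118, 15, 102, 84, 114, 64, 105, 79, 80, 36, 67, 100, 45, 52, 125, 88, 65, 61, 110, 113, 108, 74, 46, 8, 29, 121, 10, 68, 56, 76, 85, 70, 95, 11, 24, 87, 109, 30, 77, 41, 101, 1}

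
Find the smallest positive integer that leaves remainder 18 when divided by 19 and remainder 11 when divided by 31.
M = 19 × 31 = 589. M₁ = 31, y₁ ≡ 8 (mod 19). M₂ = 19, y₂ ≡ 18 (mod 31). x = 18×31×8 + 11×19×18 ≡ 569 (mod 589). The smallest positive such number is 569.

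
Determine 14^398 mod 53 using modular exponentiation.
Using Fermat: 14^{52} ≡ 1 (mod 53). 398 ≡ 34 (mod 52). So 14^{398} ≡ 14^{34} ≡ 25 (mod 53)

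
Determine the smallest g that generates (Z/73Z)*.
5

A primitive root g modulo p has order p-1 = 72
Prime divisors of 72: [2, 3]
g is a primitive root iff g^(72/q) ≢ 1 (mod 73) for each prime divisor q
Testing small values:
  g = 2: 2^36 ≡ 1, 2^24 ≡ 64 (mod 73) → 2^36 ≡ 1, not primitive root
  g = 3: 3^36 ≡ 1, 3^24 ≡ 1 (mod 73) → 3^36 ≡ 1, not primitive root
  g = 4: 4^36 ≡ 1, 4^24 ≡ 8 (mod 73) → 4^36 ≡ 1, not primitive root
  g = 5: 5^36 ≡ 72, 5^24 ≡ 8 (mod 73) → none is 1, primitive root!
The smallest primitive root is 5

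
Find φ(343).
294

Prime factorization: 343 = 7^3
Using the formula φ(n) = n × Π(1 - 1/p) for each prime factor p:
φ(343) = 343 × (1 - 1/7)
φ(343) = 294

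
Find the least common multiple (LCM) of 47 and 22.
1034

First find GCD(47, 22) using the Euclidean algorithm:
47 = 2 × 22 + 3
22 = 7 × 3 + 1
3 = 3 × 1 + 0
GCD(47, 22) = 1

LCM formula: LCM(a, b) = (a × b) / GCD(a, b)
LCM(47, 22) = (47 × 22) / 1
LCM(47, 22) = 1034 / 1
LCM(47, 22) = 1034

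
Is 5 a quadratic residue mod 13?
By Euler's criterion: 5^{6} ≡ 12 (mod 13). Since this equals -1 (≡ 12), 5 is not a QR.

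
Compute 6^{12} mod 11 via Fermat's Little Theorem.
3

By Fermat's Little Theorem, a^(p-1) ≡ 1 (mod p) for prime p and gcd(a, p) = 1
Here p = 11, so 6^10 ≡ 1 (mod 11)
We can reduce the exponent: 12 mod 10 = 2
So 6^12 ≡ 6^2 (mod 11)
Computing: 6^2 mod 11 = 3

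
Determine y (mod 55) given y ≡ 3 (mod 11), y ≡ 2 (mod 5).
47

Using the Chinese Remainder Theorem:
M = product of moduli = 55
For equation 1: M_1 = 5, 5 ≡ 5 (mod 11), inverse of 5 mod 11 is 9 (check: 5 × 9 = 45 ≡ 1 (mod 11))
For equation 2: M_2 = 11, 11 ≡ 1 (mod 5), inverse of 11 mod 5 is 1 (check: 1 × 1 = 1 ≡ 1 (mod 5))
Combine: y ≡ Σ r_i×M_i×(M_i⁻¹ mod m_i) = 3×5×9 + 2×11×1 = 135 + 22 = 157
157 mod 55 = 47
y ≡ 47 (mod 55)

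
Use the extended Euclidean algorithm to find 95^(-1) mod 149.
Extended GCD: 95(-69) + 149(44) = 1. So 95^(-1) ≡ 80 ≡ 80 (mod 149). Verify: 95 × 80 = 7600 ≡ 1 (mod 149)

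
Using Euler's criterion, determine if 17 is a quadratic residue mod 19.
By Euler's criterion: 17^{9} ≡ 1 (mod 19). Since this equals 1, 17 is a QR.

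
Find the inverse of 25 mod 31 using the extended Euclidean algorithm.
Extended GCD: 25(5) + 31(-4) = 1. So 25^(-1) ≡ 5 ≡ 5 (mod 31). Verify: 25 × 5 = 125 ≡ 1 (mod 31)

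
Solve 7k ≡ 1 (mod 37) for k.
16

Using Extended Euclidean Algorithm:
gcd(7, 37) = 1
Bezout coefficients: 7 × 16 + 37 × -3 = 1
So 7 × 16 ≡ 1 (mod 37)
The inverse is 16 mod 37 = 16
Verification: 7 × 16 = 112 = 3 × 37 + 1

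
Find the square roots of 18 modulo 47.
The square roots of 18 mod 47 are 21 and 26. Verify: 21² = 441 ≡ 18 (mod 47)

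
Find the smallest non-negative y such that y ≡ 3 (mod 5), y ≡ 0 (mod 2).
8

Using the Chinese Remainder Theorem:
M = product of moduli = 10
For equation 1: M_1 = 2, 2 ≡ 2 (mod 5), inverse of 2 mod 5 is 3 (check: 2 × 3 = 6 ≡ 1 (mod 5))
For equation 2: M_2 = 5, 5 ≡ 1 (mod 2), inverse of 5 mod 2 is 1 (check: 1 × 1 = 1 ≡ 1 (mod 2))
Combine: y ≡ Σ r_i×M_i×(M_i⁻¹ mod m_i) = 3×2×3 + 0×5×1 = 18 + 0 = 18
18 mod 10 = 8
y ≡ 8 (mod 10)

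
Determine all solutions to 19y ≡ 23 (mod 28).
13

Since gcd(19, 28) = 1 divides 23, a solution exists.
Multiply both sides by the inverse of 19 mod 28:
  19^(-1) mod 28 = 3
  x ≡ 3 × 23 ≡ 69 ≡ 13 (mod 28)
Verification: 19 × 13 = 247 = 8 × 28 + 23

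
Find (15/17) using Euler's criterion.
(15/17) = 15^{8} mod 17 = 1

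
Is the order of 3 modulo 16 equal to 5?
No, the actual order is 4, not 5.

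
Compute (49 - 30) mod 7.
5

(49 - 30) = 19
19 mod 7 = 5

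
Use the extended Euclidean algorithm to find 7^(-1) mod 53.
Extended GCD: 7(-15) + 53(2) = 1. So 7^(-1) ≡ 38 ≡ 38 (mod 53). Verify: 7 × 38 = 266 ≡ 1 (mod 53)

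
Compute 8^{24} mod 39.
1

Using successive squaring:
Binary expansion of 24: 11000
Powers of 8 mod 39 (each is the square of the previous):
  8^1 ≡ 8 (mod 39)
  8^2 ≡ 8² = 64 ≡ 25 (mod 39)
  8^4 ≡ 25² = 625 ≡ 1 (mod 39)
  8^8 ≡ 1² = 1 ≡ 1 (mod 39)
  8^16 ≡ 1² = 1 ≡ 1 (mod 39)
24 = 16 + 8, so 8^24 = 8^16 × 8^8 ≡ 1 × 1 (mod 39)
Multiplying step by step:
  1 × 1 = 1 ≡ 1 (mod 39)
Result: 8^24 ≡ 1 (mod 39)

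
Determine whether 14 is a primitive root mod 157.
p - 1 = 156 has prime divisors 2, 3, 13. Check 14^(156/q) mod 157 for each: 14^(156/2) = 14^78 ≡ 1, 14^(156/3) = 14^52 ≡ 1, 14^(156/13) = 14^12 ≡ 101 (mod 157). Since 14^78 ≡ 1 (mod 157), the order of 14 divides 78 (in fact the order is 13) ≠ 156, so it is not a primitive root.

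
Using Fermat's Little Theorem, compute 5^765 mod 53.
By Fermat: 5^{52} ≡ 1 (mod 53). 765 ≡ 37 (mod 52). So 5^{765} ≡ 5^{37} ≡ 33 (mod 53)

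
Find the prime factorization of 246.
2 × 3 × 41

Divide by primes starting from smallest:
246 ÷ 2 = 123
123 ÷ 3 = 41
41 ÷ 41 = 1

246 = 2 × 3 × 41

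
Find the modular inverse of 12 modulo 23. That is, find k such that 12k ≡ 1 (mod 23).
2

Using Extended Euclidean Algorithm:
gcd(12, 23) = 1
Bezout coefficients: 12 × 2 + 23 × -1 = 1
So 12 × 2 ≡ 1 (mod 23)
The inverse is 2 mod 23 = 2
Verification: 12 × 2 = 24 = 1 × 23 + 1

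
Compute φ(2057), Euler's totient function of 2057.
1760

Prime factorization: 2057 = 11^2 × 17
Using the formula φ(n) = n × Π(1 - 1/p) for each prime factor p:
φ(2057) = 2057 × (1 - 1/11) × (1 - 1/17)
φ(2057) = 1760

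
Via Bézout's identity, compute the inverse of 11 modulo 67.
Extended GCD: 11(-6) + 67(1) = 1. So 11^(-1) ≡ 61 ≡ 61 (mod 67). Verify: 11 × 61 = 671 ≡ 1 (mod 67)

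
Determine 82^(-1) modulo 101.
82^(-1) ≡ 85 (mod 101). Verification: 82 × 85 = 6970 ≡ 1 (mod 101)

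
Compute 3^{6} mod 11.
3

Using successive squaring:
Binary expansion of 6: 110
Powers of 3 mod 11 (each is the square of the previous):
  3^1 ≡ 3 (mod 11)
  3^2 ≡ 3² = 9 ≡ 9 (mod 11)
  3^4 ≡ 9² = 81 ≡ 4 (mod 11)
6 = 4 + 2, so 3^6 = 3^4 × 3^2 ≡ 4 × 9 (mod 11)
Multiplying step by step:
  4 × 9 = 36 ≡ 3 (mod 11)
Result: 3^6 ≡ 3 (mod 11)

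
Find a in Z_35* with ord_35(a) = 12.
2 has order 12 mod 35 since 2^{12} ≡ 1 (mod 35) and no smaller power works.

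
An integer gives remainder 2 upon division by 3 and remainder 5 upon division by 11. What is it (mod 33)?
M = 3 × 11 = 33. M₁ = 11, y₁ ≡ 2 (mod 3). M₂ = 3, y₂ ≡ 4 (mod 11). y = 2×11×2 + 5×3×4 ≡ 5 (mod 33). The smallest positive such number is 5.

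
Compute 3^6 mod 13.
6 = 4 + 2 (binary 110). Repeated squaring mod 13: 3^1 ≡ 3; 3^2 ≡ 3² = 9 ≡ 9; 3^4 ≡ 9² = 81 ≡ 3. Multiply: 3^6 = 3^4 × 3^2 ≡ 3 × 9 (mod 13): 3 × 9 = 27 ≡ 1. So 3^6 ≡ 1 (mod 13).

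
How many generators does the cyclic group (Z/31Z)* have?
8

The number of primitive roots modulo p is φ(p-1) = φ(30)
φ(30) = 8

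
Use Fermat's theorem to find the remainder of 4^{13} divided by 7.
4

By Fermat's Little Theorem, a^(p-1) ≡ 1 (mod p) for prime p and gcd(a, p) = 1
Here p = 7, so 4^6 ≡ 1 (mod 7)
We can reduce the exponent: 13 mod 6 = 1
So 4^13 ≡ 4^1 (mod 7)
Computing: 4^1 mod 7 = 4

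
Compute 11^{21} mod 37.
36

Using successive squaring:
Binary expansion of 21: 10101
Powers of 11 mod 37 (each is the square of the previous):
  11^1 ≡ 11 (mod 37)
  11^2 ≡ 11² = 121 ≡ 10 (mod 37)
  11^4 ≡ 10² = 100 ≡ 26 (mod 37)
  11^8 ≡ 26² = 676 ≡ 10 (mod 37)
  11^16 ≡ 10² = 100 ≡ 26 (mod 37)
21 = 16 + 4 + 1, so 11^21 = 11^16 × 11^4 × 11^1 ≡ 26 × 26 × 11 (mod 37)
Multiplying step by step:
  26 × 26 = 676 ≡ 10 (mod 37)
  10 × 11 = 110 ≡ 36 (mod 37)
Result: 11^21 ≡ 36 (mod 37)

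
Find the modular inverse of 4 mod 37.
4^(-1) ≡ 28 (mod 37). Verification: 4 × 28 = 112 ≡ 1 (mod 37)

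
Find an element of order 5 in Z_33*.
16 has order 5 mod 33 since 16^{5} ≡ 1 (mod 33) and no smaller power works.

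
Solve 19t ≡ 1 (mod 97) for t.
46

Using Extended Euclidean Algorithm:
gcd(19, 97) = 1
Bezout coefficients: 19 × 46 + 97 × -9 = 1
So 19 × 46 ≡ 1 (mod 97)
The inverse is 46 mod 97 = 46
Verification: 19 × 46 = 874 = 9 × 97 + 1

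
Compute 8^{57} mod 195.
8

Using successive squaring:
Binary expansion of 57: 111001
Powers of 8 mod 195 (each is the square of the previous):
  8^1 ≡ 8 (mod 195)
  8^2 ≡ 8² = 64 ≡ 64 (mod 195)
  8^4 ≡ 64² = 4096 ≡ 1 (mod 195)
  8^8 ≡ 1² = 1 ≡ 1 (mod 195)
  8^16 ≡ 1² = 1 ≡ 1 (mod 195)
  8^32 ≡ 1² = 1 ≡ 1 (mod 195)
57 = 32 + 16 + 8 + 1, so 8^57 = 8^32 × 8^16 × 8^8 × 8^1 ≡ 1 × 1 × 1 × 8 (mod 195)
Multiplying step by step:
  1 × 1 = 1 ≡ 1 (mod 195)
  1 × 1 = 1 ≡ 1 (mod 195)
  1 × 8 = 8 ≡ 8 (mod 195)
Result: 8^57 ≡ 8 (mod 195)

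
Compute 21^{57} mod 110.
21

Using successive squaring:
Binary expansion of 57: 111001
Powers of 21 mod 110 (each is the square of the previous):
  21^1 ≡ 21 (mod 110)
  21^2 ≡ 21² = 441 ≡ 1 (mod 110)
  21^4 ≡ 1² = 1 ≡ 1 (mod 110)
  21^8 ≡ 1² = 1 ≡ 1 (mod 110)
  21^16 ≡ 1² = 1 ≡ 1 (mod 110)
  21^32 ≡ 1² = 1 ≡ 1 (mod 110)
57 = 32 + 16 + 8 + 1, so 21^57 = 21^32 × 21^16 × 21^8 × 21^1 ≡ 1 × 1 × 1 × 21 (mod 110)
Multiplying step by step:
  1 × 1 = 1 ≡ 1 (mod 110)
  1 × 1 = 1 ≡ 1 (mod 110)
  1 × 21 = 21 ≡ 21 (mod 110)
Result: 21^57 ≡ 21 (mod 110)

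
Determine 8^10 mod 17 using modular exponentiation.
10 = 8 + 2 (binary 1010). Repeated squaring mod 17: 8^1 ≡ 8; 8^2 ≡ 8² = 64 ≡ 13; 8^4 ≡ 13² = 169 ≡ 16; 8^8 ≡ 16² = 256 ≡ 1. Multiply: 8^10 = 8^8 × 8^2 ≡ 1 × 13 (mod 17): 1 × 13 = 13 ≡ 13. So 8^10 ≡ 13 (mod 17).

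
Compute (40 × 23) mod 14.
10

(40 × 23) = 920
920 mod 14 = 10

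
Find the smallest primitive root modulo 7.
3

A primitive root g modulo p has order p-1 = 6
Prime divisors of 6: [2, 3]
g is a primitive root iff g^(6/q) ≢ 1 (mod 7) for each prime divisor q
Testing small values:
  g = 2: 2^3 ≡ 1, 2^2 ≡ 4 (mod 7) → 2^3 ≡ 1, not primitive root
  g = 3: 3^3 ≡ 6, 3^2 ≡ 2 (mod 7) → none is 1, primitive root!
The smallest primitive root is 3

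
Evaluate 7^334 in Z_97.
Using Fermat: 7^{96} ≡ 1 (mod 97). 334 ≡ 46 (mod 96). So 7^{334} ≡ 7^{46} ≡ 95 (mod 97)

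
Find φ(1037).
960

Prime factorization: 1037 = 17 × 61
Using the formula φ(n) = n × Π(1 - 1/p) for each prime factor p:
φ(1037) = 1037 × (1 - 1/17) × (1 - 1/61)
φ(1037) = 960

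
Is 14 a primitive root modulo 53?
Yes

To verify, check if 14^(52/q) ≢ 1 (mod 53) for each prime divisor q of 52
Divisors of 52 = 52: [1, 2, 4, 13, 26, 52]
  14^(52/2) = 14^26 ≡ 52 (mod 53)
  14^(52/13) = 14^4 ≡ 44 (mod 53)
Conclusion: 14 is a primitive root modulo 53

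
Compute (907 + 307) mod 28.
10

(907 + 307) = 1214
1214 mod 28 = 10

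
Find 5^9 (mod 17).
9 = 8 + 1 (binary 1001). Repeated squaring mod 17: 5^1 ≡ 5; 5^2 ≡ 5² = 25 ≡ 8; 5^4 ≡ 8² = 64 ≡ 13; 5^8 ≡ 13² = 169 ≡ 16. Multiply: 5^9 = 5^8 × 5^1 ≡ 16 × 5 (mod 17): 16 × 5 = 80 ≡ 12. So 5^9 ≡ 12 (mod 17).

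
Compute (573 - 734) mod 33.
4

(573 - 734) = -161
-161 mod 33 = 4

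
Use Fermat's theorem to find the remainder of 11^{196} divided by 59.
29

By Fermat's Little Theorem, a^(p-1) ≡ 1 (mod p) for prime p and gcd(a, p) = 1
Here p = 59, so 11^58 ≡ 1 (mod 59)
We can reduce the exponent: 196 mod 58 = 22
So 11^196 ≡ 11^22 (mod 59)
Computing: 11^22 mod 59 = 29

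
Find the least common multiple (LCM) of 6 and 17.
102

First find GCD(6, 17) using the Euclidean algorithm:
6 = 0 × 17 + 6
17 = 2 × 6 + 5
6 = 1 × 5 + 1
5 = 5 × 1 + 0
GCD(6, 17) = 1

LCM formula: LCM(a, b) = (a × b) / GCD(a, b)
LCM(6, 17) = (6 × 17) / 1
LCM(6, 17) = 102 / 1
LCM(6, 17) = 102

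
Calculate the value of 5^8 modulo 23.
8 = 8 (binary 1000). Repeated squaring mod 23: 5^1 ≡ 5; 5^2 ≡ 5² = 25 ≡ 2; 5^4 ≡ 2² = 4 ≡ 4; 5^8 ≡ 4² = 16 ≡ 16. So 5^8 ≡ 16 (mod 23).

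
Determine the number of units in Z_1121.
1044

Prime factorization: 1121 = 19 × 59
Using the formula φ(n) = n × Π(1 - 1/p) for each prime factor p:
φ(1121) = 1121 × (1 - 1/19) × (1 - 1/59)
φ(1121) = 1044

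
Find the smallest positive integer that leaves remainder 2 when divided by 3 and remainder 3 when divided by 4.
M = 3 × 4 = 12. M₁ = 4, y₁ ≡ 1 (mod 3). M₂ = 3, y₂ ≡ 3 (mod 4). t = 2×4×1 + 3×3×3 ≡ 11 (mod 12). The smallest positive such number is 11.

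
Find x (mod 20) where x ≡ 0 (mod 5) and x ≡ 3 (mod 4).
M = 5 × 4 = 20. M₁ = 4, y₁ ≡ 4 (mod 5). M₂ = 5, y₂ ≡ 1 (mod 4). x = 0×4×4 + 3×5×1 ≡ 15 (mod 20)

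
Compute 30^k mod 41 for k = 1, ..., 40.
g^1, g^2, ..., g^{40} mod 41: {30, 39, 22, 4, 38, 33, 6, 16, 29, 9, 24, 23, 34, 36, 14, 10, 13, 21, 15, 40, 11, 2, 19, 37, 3, 8, 35, 25, 12, 32, 17, 18, 7, 5, 27, 31, 28, 20, 26, 1}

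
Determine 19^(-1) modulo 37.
19^(-1) ≡ 2 (mod 37). Verification: 19 × 2 = 38 ≡ 1 (mod 37)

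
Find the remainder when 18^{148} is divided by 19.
By Fermat: 18^{18} ≡ 1 (mod 19). 148 = 8×18 + 4. So 18^{148} ≡ 18^{4} ≡ 1 (mod 19)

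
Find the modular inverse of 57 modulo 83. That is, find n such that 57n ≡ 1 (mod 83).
67

Using Extended Euclidean Algorithm:
gcd(57, 83) = 1
Bezout coefficients: 57 × -16 + 83 × 11 = 1
So 57 × -16 ≡ 1 (mod 83)
The inverse is -16 mod 83 = 67
Verification: 57 × 67 = 3819 = 46 × 83 + 1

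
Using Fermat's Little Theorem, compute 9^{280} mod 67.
22

By Fermat's Little Theorem, a^(p-1) ≡ 1 (mod p) for prime p and gcd(a, p) = 1
Here p = 67, so 9^66 ≡ 1 (mod 67)
We can reduce the exponent: 280 mod 66 = 16
So 9^280 ≡ 9^16 (mod 67)
Computing: 9^16 mod 67 = 22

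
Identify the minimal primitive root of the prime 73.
p - 1 = 72 has prime divisors 2, 3. h is a primitive root mod 73 iff h^(72/q) ≢ 1 (mod 73) for each such q.
h = 2: 2^36 ≡ 1, 2^24 ≡ 64 (mod 73); 2^36 ≡ 1, so not a primitive root.
h = 3: 3^36 ≡ 1, 3^24 ≡ 1 (mod 73); 3^36 ≡ 1, so not a primitive root.
h = 4: 4^36 ≡ 1, 4^24 ≡ 8 (mod 73); 4^36 ≡ 1, so not a primitive root.
h = 5: 5^36 ≡ 72, 5^24 ≡ 8 (mod 73); none is 1, so 5 has order 72 and is a primitive root.
The smallest primitive root mod 73 is g = 5.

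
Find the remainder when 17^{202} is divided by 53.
By Fermat: 17^{52} ≡ 1 (mod 53). 202 = 3×52 + 46. So 17^{202} ≡ 17^{46} ≡ 47 (mod 53)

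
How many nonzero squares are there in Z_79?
For prime 79, there are (p-1)/2 = (79-1)/2 = 39 quadratic residues (excluding 0).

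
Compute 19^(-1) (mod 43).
19^(-1) ≡ 34 (mod 43). Verification: 19 × 34 = 646 ≡ 1 (mod 43)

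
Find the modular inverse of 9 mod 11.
9^(-1) ≡ 5 (mod 11). Verification: 9 × 5 = 45 ≡ 1 (mod 11)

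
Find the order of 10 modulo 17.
Powers of 10 mod 17: 10^1≡10, 10^2≡15, 10^3≡14, 10^4≡4, 10^5≡6, 10^6≡9, 10^7≡5, 10^8≡16, 10^9≡7, 10^10≡2, 10^11≡3, 10^12≡13, 10^13≡11, 10^14≡8, 10^15≡12, 10^16≡1. Order = 16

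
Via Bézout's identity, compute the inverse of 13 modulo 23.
Extended GCD: 13(-7) + 23(4) = 1. So 13^(-1) ≡ 16 ≡ 16 (mod 23). Verify: 13 × 16 = 208 ≡ 1 (mod 23)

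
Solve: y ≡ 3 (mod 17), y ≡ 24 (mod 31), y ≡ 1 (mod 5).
M = 17 × 31 × 5 = 2635. M₁ = 155, y₁ ≡ 9 (mod 17). M₂ = 85, y₂ ≡ 27 (mod 31). M₃ = 527, y₃ ≡ 3 (mod 5). y = 3×155×9 + 24×85×27 + 1×527×3 ≡ 241 (mod 2635)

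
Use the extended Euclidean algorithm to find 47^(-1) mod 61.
Extended GCD: 47(13) + 61(-10) = 1. So 47^(-1) ≡ 13 ≡ 13 (mod 61). Verify: 47 × 13 = 611 ≡ 1 (mod 61)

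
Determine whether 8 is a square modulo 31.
By Euler's criterion: 8^{15} ≡ 1 (mod 31). Since this equals 1, 8 is a QR.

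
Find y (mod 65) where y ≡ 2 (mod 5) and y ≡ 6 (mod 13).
M = 5 × 13 = 65. M₁ = 13, y₁ ≡ 2 (mod 5). M₂ = 5, y₂ ≡ 8 (mod 13). y = 2×13×2 + 6×5×8 ≡ 32 (mod 65)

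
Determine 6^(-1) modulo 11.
6^(-1) ≡ 2 (mod 11). Verification: 6 × 2 = 12 ≡ 1 (mod 11)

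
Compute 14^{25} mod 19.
3

Using successive squaring:
Binary expansion of 25: 11001
Powers of 14 mod 19 (each is the square of the previous):
  14^1 ≡ 14 (mod 19)
  14^2 ≡ 14² = 196 ≡ 6 (mod 19)
  14^4 ≡ 6² = 36 ≡ 17 (mod 19)
  14^8 ≡ 17² = 289 ≡ 4 (mod 19)
  14^16 ≡ 4² = 16 ≡ 16 (mod 19)
25 = 16 + 8 + 1, so 14^25 = 14^16 × 14^8 × 14^1 ≡ 16 × 4 × 14 (mod 19)
Multiplying step by step:
  16 × 4 = 64 ≡ 7 (mod 19)
  7 × 14 = 98 ≡ 3 (mod 19)
Result: 14^25 ≡ 3 (mod 19)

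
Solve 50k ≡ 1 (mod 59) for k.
13

Using Extended Euclidean Algorithm:
gcd(50, 59) = 1
Bezout coefficients: 50 × 13 + 59 × -11 = 1
So 50 × 13 ≡ 1 (mod 59)
The inverse is 13 mod 59 = 13
Verification: 50 × 13 = 650 = 11 × 59 + 1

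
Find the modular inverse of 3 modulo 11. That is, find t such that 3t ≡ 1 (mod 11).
4

Using Extended Euclidean Algorithm:
gcd(3, 11) = 1
Bezout coefficients: 3 × 4 + 11 × -1 = 1
So 3 × 4 ≡ 1 (mod 11)
The inverse is 4 mod 11 = 4
Verification: 3 × 4 = 12 = 1 × 11 + 1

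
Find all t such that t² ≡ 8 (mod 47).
The square roots of 8 mod 47 are 14 and 33. Verify: 14² = 196 ≡ 8 (mod 47)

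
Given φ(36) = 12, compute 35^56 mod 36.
By Euler: 35^{12} ≡ 1 (mod 36) since gcd(35, 36) = 1. 56 = 4×12 + 8. So 35^{56} ≡ 35^{8} ≡ 1 (mod 36)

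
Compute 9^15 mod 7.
Using Fermat: 9^{6} ≡ 1 (mod 7). 15 ≡ 3 (mod 6). So 9^{15} ≡ 9^{3} ≡ 1 (mod 7)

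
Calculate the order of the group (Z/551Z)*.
504

Prime factorization: 551 = 19 × 29
Using the formula φ(n) = n × Π(1 - 1/p) for each prime factor p:
φ(551) = 551 × (1 - 1/19) × (1 - 1/29)
φ(551) = 504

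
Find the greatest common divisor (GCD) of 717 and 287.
1

Using the Euclidean algorithm:
717 = 2 × 287 + 143
287 = 2 × 143 + 1
143 = 143 × 1 + 0

GCD(717, 287) = 1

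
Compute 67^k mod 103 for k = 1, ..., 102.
g^1, g^2, ..., g^{102} mod 103: {67, 60, 3, 98, 77, 9, 88, 25, 27, 58, 75, 81, 71, 19, 37, 7, 57, 8, 21, 68, 24, 63, 101, 72, 86, 97, 10, 52, 85, 30, 53, 49, 90, 56, 44, 64, 65, 29, 89, 92, 87, 61, 70, 55, 80, 4, 62, 34, 12, 83, 102, 36, 43, 100, 5, 26, 94, 15, 78, 76, 45, 28, 22, 32, 84, 66, 96, 46, 95, 82, 35, 79, 40, 2, 31, 17, 6, 93, 51, 18, 73, 50, 54, 13, 47, 59, 39, 38, 74, 14, 11, 16, 42, 33, 48, 23, 99, 41, 69, 91, 20, 1}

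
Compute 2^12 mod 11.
Using Fermat: 2^{10} ≡ 1 (mod 11). 12 ≡ 2 (mod 10). So 2^{12} ≡ 2^{2} ≡ 4 (mod 11)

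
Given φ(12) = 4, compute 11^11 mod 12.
By Euler: 11^{4} ≡ 1 (mod 12) since gcd(11, 12) = 1. 11 = 2×4 + 3. So 11^{11} ≡ 11^{3} ≡ 11 (mod 12)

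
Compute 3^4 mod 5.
4 = 4 (binary 100). Repeated squaring mod 5: 3^1 ≡ 3; 3^2 ≡ 3² = 9 ≡ 4; 3^4 ≡ 4² = 16 ≡ 1. So 3^4 ≡ 1 (mod 5).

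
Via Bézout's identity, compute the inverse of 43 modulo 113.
Extended GCD: 43(-21) + 113(8) = 1. So 43^(-1) ≡ 92 ≡ 92 (mod 113). Verify: 43 × 92 = 3956 ≡ 1 (mod 113)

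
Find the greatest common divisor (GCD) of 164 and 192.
4

Using the Euclidean algorithm:
164 = 0 × 192 + 164
192 = 1 × 164 + 28
164 = 5 × 28 + 24
28 = 1 × 24 + 4
24 = 6 × 4 + 0

GCD(164, 192) = 4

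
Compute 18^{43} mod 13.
8

Using successive squaring:
Binary expansion of 43: 101011
Powers of 18 mod 13 (each is the square of the previous):
  18^1 ≡ 5 (mod 13)
  18^2 ≡ 5² = 25 ≡ 12 (mod 13)
  18^4 ≡ 12² = 144 ≡ 1 (mod 13)
  18^8 ≡ 1² = 1 ≡ 1 (mod 13)
  18^16 ≡ 1² = 1 ≡ 1 (mod 13)
  18^32 ≡ 1² = 1 ≡ 1 (mod 13)
43 = 32 + 8 + 2 + 1, so 18^43 = 18^32 × 18^8 × 18^2 × 18^1 ≡ 1 × 1 × 12 × 5 (mod 13)
Multiplying step by step:
  1 × 1 = 1 ≡ 1 (mod 13)
  1 × 12 = 12 ≡ 12 (mod 13)
  12 × 5 = 60 ≡ 8 (mod 13)
Result: 18^43 ≡ 8 (mod 13)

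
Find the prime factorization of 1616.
2^4 × 101

Divide by primes starting from smallest:
1616 ÷ 2 = 808
808 ÷ 2 = 404
404 ÷ 2 = 202
202 ÷ 2 = 101
101 ÷ 101 = 1

1616 = 2^4 × 101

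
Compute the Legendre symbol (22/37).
(22/37) = 22^{18} mod 37 = -1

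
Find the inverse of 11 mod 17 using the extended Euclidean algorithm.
Extended GCD: 11(-3) + 17(2) = 1. So 11^(-1) ≡ 14 ≡ 14 (mod 17). Verify: 11 × 14 = 154 ≡ 1 (mod 17)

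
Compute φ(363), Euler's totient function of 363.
220

Prime factorization: 363 = 3 × 11^2
Using the formula φ(n) = n × Π(1 - 1/p) for each prime factor p:
φ(363) = 363 × (1 - 1/3) × (1 - 1/11)
φ(363) = 220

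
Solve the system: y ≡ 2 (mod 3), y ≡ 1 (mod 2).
M = 3 × 2 = 6. M₁ = 2, y₁ ≡ 2 (mod 3). M₂ = 3, y₂ ≡ 1 (mod 2). y = 2×2×2 + 1×3×1 ≡ 5 (mod 6)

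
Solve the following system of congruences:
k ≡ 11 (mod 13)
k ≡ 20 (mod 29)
310

Using the Chinese Remainder Theorem:
M = product of moduli = 377
For equation 1: M_1 = 29, 29 ≡ 3 (mod 13), inverse of 29 mod 13 is 9 (check: 3 × 9 = 27 ≡ 1 (mod 13))
For equation 2: M_2 = 13, 13 ≡ 13 (mod 29), inverse of 13 mod 29 is 9 (check: 13 × 9 = 117 ≡ 1 (mod 29))
Combine: k ≡ Σ r_i×M_i×(M_i⁻¹ mod m_i) = 11×29×9 + 20×13×9 = 2871 + 2340 = 5211
5211 mod 377 = 310
k ≡ 310 (mod 377)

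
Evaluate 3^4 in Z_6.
4 = 4 (binary 100). Repeated squaring mod 6: 3^1 ≡ 3; 3^2 ≡ 3² = 9 ≡ 3; 3^4 ≡ 3² = 9 ≡ 3. So 3^4 ≡ 3 (mod 6).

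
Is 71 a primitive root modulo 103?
Yes

To verify, check if 71^(102/q) ≢ 1 (mod 103) for each prime divisor q of 102
Divisors of 102 = 102: [1, 2, 3, 6, 17, 34, 51, 102]
  71^(102/17) = 71^6 ≡ 93 (mod 103)
  71^(102/2) = 71^51 ≡ 102 (mod 103)
  71^(102/3) = 71^34 ≡ 56 (mod 103)
Conclusion: 71 is a primitive root modulo 103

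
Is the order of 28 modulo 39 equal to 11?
No, the actual order is 12, not 11.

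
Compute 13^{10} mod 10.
9

Using successive squaring:
Binary expansion of 10: 1010
Powers of 13 mod 10 (each is the square of the previous):
  13^1 ≡ 3 (mod 10)
  13^2 ≡ 3² = 9 ≡ 9 (mod 10)
  13^4 ≡ 9² = 81 ≡ 1 (mod 10)
  13^8 ≡ 1² = 1 ≡ 1 (mod 10)
10 = 8 + 2, so 13^10 = 13^8 × 13^2 ≡ 1 × 9 (mod 10)
Multiplying step by step:
  1 × 9 = 9 ≡ 9 (mod 10)
Result: 13^10 ≡ 9 (mod 10)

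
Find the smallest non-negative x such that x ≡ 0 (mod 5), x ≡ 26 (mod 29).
55

Using the Chinese Remainder Theorem:
M = product of moduli = 145
For equation 1: M_1 = 29, 29 ≡ 4 (mod 5), inverse of 29 mod 5 is 4 (check: 4 × 4 = 16 ≡ 1 (mod 5))
For equation 2: M_2 = 5, 5 ≡ 5 (mod 29), inverse of 5 mod 29 is 6 (check: 5 × 6 = 30 ≡ 1 (mod 29))
Combine: x ≡ Σ r_i×M_i×(M_i⁻¹ mod m_i) = 0×29×4 + 26×5×6 = 0 + 780 = 780
780 mod 145 = 55
x ≡ 55 (mod 145)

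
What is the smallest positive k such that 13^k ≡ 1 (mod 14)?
Powers of 13 mod 14: 13^1≡13, 13^2≡1. Order = 2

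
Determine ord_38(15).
Powers of 15 mod 38: 15^1≡15, 15^2≡35, 15^3≡31, 15^4≡9, 15^5≡21, 15^6≡11, 15^7≡13, 15^8≡5, 15^9≡37, 15^10≡23, 15^11≡3, 15^12≡7, 15^13≡29, 15^14≡17, 15^15≡27, 15^16≡25, 15^17≡33, 15^18≡1. Order = 18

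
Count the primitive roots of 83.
40

The number of primitive roots modulo p is φ(p-1) = φ(82)
φ(82) = 40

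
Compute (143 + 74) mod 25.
17

(143 + 74) = 217
217 mod 25 = 17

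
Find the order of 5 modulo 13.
Powers of 5 mod 13: 5^1≡5, 5^2≡12, 5^3≡8, 5^4≡1. Order = 4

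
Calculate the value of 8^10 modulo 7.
8 ≡ 1 (mod 7). 10 = 8 + 2 (binary 1010). Repeated squaring mod 7: 1^1 ≡ 1; 1^2 ≡ 1² = 1 ≡ 1; 1^4 ≡ 1² = 1 ≡ 1; 1^8 ≡ 1² = 1 ≡ 1. Multiply: 8^10 ≡ 1^8 × 1^2 ≡ 1 × 1 (mod 7): 1 × 1 = 1 ≡ 1. So 8^10 ≡ 1 (mod 7).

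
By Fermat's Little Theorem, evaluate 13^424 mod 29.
By Fermat: 13^{28} ≡ 1 (mod 29). 424 ≡ 4 (mod 28). So 13^{424} ≡ 13^{4} ≡ 25 (mod 29)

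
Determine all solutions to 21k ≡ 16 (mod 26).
2

Since gcd(21, 26) = 1 divides 16, a solution exists.
Multiply both sides by the inverse of 21 mod 26:
  21^(-1) mod 26 = 5
  x ≡ 5 × 16 ≡ 80 ≡ 2 (mod 26)
Verification: 21 × 2 = 42 = 1 × 26 + 16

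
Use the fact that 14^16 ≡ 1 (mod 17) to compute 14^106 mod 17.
By Fermat: 14^{16} ≡ 1 (mod 17). 106 = 6×16 + 10. So 14^{106} ≡ 14^{10} ≡ 8 (mod 17)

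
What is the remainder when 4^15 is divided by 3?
Using Fermat: 4^{2} ≡ 1 (mod 3). 15 ≡ 1 (mod 2). So 4^{15} ≡ 4^{1} ≡ 1 (mod 3)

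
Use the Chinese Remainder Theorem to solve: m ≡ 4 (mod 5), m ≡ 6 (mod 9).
M = 5 × 9 = 45. M₁ = 9, y₁ ≡ 4 (mod 5). M₂ = 5, y₂ ≡ 2 (mod 9). m = 4×9×4 + 6×5×2 ≡ 24 (mod 45)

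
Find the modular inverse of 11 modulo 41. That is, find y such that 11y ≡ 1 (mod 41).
15

Using Extended Euclidean Algorithm:
gcd(11, 41) = 1
Bezout coefficients: 11 × 15 + 41 × -4 = 1
So 11 × 15 ≡ 1 (mod 41)
The inverse is 15 mod 41 = 15
Verification: 11 × 15 = 165 = 4 × 41 + 1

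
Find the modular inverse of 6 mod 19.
6^(-1) ≡ 16 (mod 19). Verification: 6 × 16 = 96 ≡ 1 (mod 19)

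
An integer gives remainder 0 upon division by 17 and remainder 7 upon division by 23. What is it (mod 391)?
M = 17 × 23 = 391. M₁ = 23, y₁ ≡ 3 (mod 17). M₂ = 17, y₂ ≡ 19 (mod 23). t = 0×23×3 + 7×17×19 ≡ 306 (mod 391). The smallest positive such number is 306.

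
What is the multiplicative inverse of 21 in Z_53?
48

Using Extended Euclidean Algorithm:
gcd(21, 53) = 1
Bezout coefficients: 21 × -5 + 53 × 2 = 1
So 21 × -5 ≡ 1 (mod 53)
The inverse is -5 mod 53 = 48
Verification: 21 × 48 = 1008 = 19 × 53 + 1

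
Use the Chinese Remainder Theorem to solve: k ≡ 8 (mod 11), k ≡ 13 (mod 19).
184

Using the Chinese Remainder Theorem:
M = product of moduli = 209
For equation 1: M_1 = 19, 19 ≡ 8 (mod 11), inverse of 19 mod 11 is 7 (check: 8 × 7 = 56 ≡ 1 (mod 11))
For equation 2: M_2 = 11, 11 ≡ 11 (mod 19), inverse of 11 mod 19 is 7 (check: 11 × 7 = 77 ≡ 1 (mod 19))
Combine: k ≡ Σ r_i×M_i×(M_i⁻¹ mod m_i) = 8×19×7 + 13×11×7 = 1064 + 1001 = 2065
2065 mod 209 = 184
k ≡ 184 (mod 209)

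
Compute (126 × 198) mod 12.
0

(126 × 198) = 24948
24948 mod 12 = 0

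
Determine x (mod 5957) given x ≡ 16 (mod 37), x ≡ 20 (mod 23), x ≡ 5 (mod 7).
3309

Using the Chinese Remainder Theorem:
M = product of moduli = 5957
For equation 1: M_1 = 161, 161 ≡ 13 (mod 37), inverse of 161 mod 37 is 20 (check: 13 × 20 = 260 ≡ 1 (mod 37))
For equation 2: M_2 = 259, 259 ≡ 6 (mod 23), inverse of 259 mod 23 is 4 (check: 6 × 4 = 24 ≡ 1 (mod 23))
For equation 3: M_3 = 851, 851 ≡ 4 (mod 7), inverse of 851 mod 7 is 2 (check: 4 × 2 = 8 ≡ 1 (mod 7))
Combine: x ≡ Σ r_i×M_i×(M_i⁻¹ mod m_i) = 16×161×20 + 20×259×4 + 5×851×2 = 51520 + 20720 + 8510 = 80750
80750 mod 5957 = 3309
x ≡ 3309 (mod 5957)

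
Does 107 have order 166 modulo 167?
p - 1 = 166 has prime divisors 2, 83. Check 107^(166/q) mod 167 for each: 107^(166/2) = 107^83 ≡ 1, 107^(166/83) = 107^2 ≡ 93 (mod 167). Since 107^83 ≡ 1 (mod 167), the order of 107 divides 83 (in fact the order is 83) ≠ 166, so it is not a primitive root.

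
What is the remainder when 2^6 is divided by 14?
6 = 4 + 2 (binary 110). Repeated squaring mod 14: 2^1 ≡ 2; 2^2 ≡ 2² = 4 ≡ 4; 2^4 ≡ 4² = 16 ≡ 2. Multiply: 2^6 = 2^4 × 2^2 ≡ 2 × 4 (mod 14): 2 × 4 = 8 ≡ 8. So 2^6 ≡ 8 (mod 14).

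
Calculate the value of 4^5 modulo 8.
5 = 4 + 1 (binary 101). Repeated squaring mod 8: 4^1 ≡ 4; 4^2 ≡ 4² = 16 ≡ 0; 4^4 ≡ 0² = 0 ≡ 0. Multiply: 4^5 = 4^4 × 4^1 ≡ 0 × 4 (mod 8): 0 × 4 = 0 ≡ 0. So 4^5 ≡ 0 (mod 8).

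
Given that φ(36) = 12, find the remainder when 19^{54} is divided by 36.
By Euler: 19^{12} ≡ 1 (mod 36) since gcd(19, 36) = 1. 54 = 4×12 + 6. So 19^{54} ≡ 19^{6} ≡ 1 (mod 36)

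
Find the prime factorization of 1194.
2 × 3 × 199

Divide by primes starting from smallest:
1194 ÷ 2 = 597
597 ÷ 3 = 199
199 ÷ 199 = 1

1194 = 2 × 3 × 199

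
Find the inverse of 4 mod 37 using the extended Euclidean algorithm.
Extended GCD: 4(-9) + 37(1) = 1. So 4^(-1) ≡ 28 ≡ 28 (mod 37). Verify: 4 × 28 = 112 ≡ 1 (mod 37)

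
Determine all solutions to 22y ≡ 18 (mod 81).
45

Since gcd(22, 81) = 1 divides 18, a solution exists.
Multiply both sides by the inverse of 22 mod 81:
  22^(-1) mod 81 = 70
  x ≡ 70 × 18 ≡ 1260 ≡ 45 (mod 81)
Verification: 22 × 45 = 990 = 12 × 81 + 18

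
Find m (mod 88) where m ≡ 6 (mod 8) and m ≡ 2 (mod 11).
M = 8 × 11 = 88. M₁ = 11, y₁ ≡ 3 (mod 8). M₂ = 8, y₂ ≡ 7 (mod 11). m = 6×11×3 + 2×8×7 ≡ 46 (mod 88)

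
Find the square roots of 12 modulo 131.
The square roots of 12 mod 131 are 55 and 76. Verify: 55² = 3025 ≡ 12 (mod 131)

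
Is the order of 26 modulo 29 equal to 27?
No, the actual order is 28, not 27.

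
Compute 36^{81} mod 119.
36

Using successive squaring:
Binary expansion of 81: 1010001
Powers of 36 mod 119 (each is the square of the previous):
  36^1 ≡ 36 (mod 119)
  36^2 ≡ 36² = 1296 ≡ 106 (mod 119)
  36^4 ≡ 106² = 11236 ≡ 50 (mod 119)
  36^8 ≡ 50² = 2500 ≡ 1 (mod 119)
  36^16 ≡ 1² = 1 ≡ 1 (mod 119)
  36^32 ≡ 1² = 1 ≡ 1 (mod 119)
  36^64 ≡ 1² = 1 ≡ 1 (mod 119)
81 = 64 + 16 + 1, so 36^81 = 36^64 × 36^16 × 36^1 ≡ 1 × 1 × 36 (mod 119)
Multiplying step by step:
  1 × 1 = 1 ≡ 1 (mod 119)
  1 × 36 = 36 ≡ 36 (mod 119)
Result: 36^81 ≡ 36 (mod 119)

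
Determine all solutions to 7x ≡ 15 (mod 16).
9

Since gcd(7, 16) = 1 divides 15, a solution exists.
Multiply both sides by the inverse of 7 mod 16:
  7^(-1) mod 16 = 7
  x ≡ 7 × 15 ≡ 105 ≡ 9 (mod 16)
Verification: 7 × 9 = 63 = 3 × 16 + 15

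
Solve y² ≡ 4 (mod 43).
The square roots of 4 mod 43 are 41 and 2. Verify: 41² = 1681 ≡ 4 (mod 43)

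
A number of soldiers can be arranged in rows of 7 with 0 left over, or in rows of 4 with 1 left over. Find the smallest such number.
M = 7 × 4 = 28. M₁ = 4, y₁ ≡ 2 (mod 7). M₂ = 7, y₂ ≡ 3 (mod 4). r = 0×4×2 + 1×7×3 ≡ 21 (mod 28). The smallest positive such number is 21.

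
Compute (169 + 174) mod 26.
5

(169 + 174) = 343
343 mod 26 = 5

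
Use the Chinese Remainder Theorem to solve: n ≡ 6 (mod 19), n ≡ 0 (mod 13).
M = 19 × 13 = 247. M₁ = 13, y₁ ≡ 3 (mod 19). M₂ = 19, y₂ ≡ 11 (mod 13). n = 6×13×3 + 0×19×11 ≡ 234 (mod 247)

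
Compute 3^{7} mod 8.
3

Using successive squaring:
Binary expansion of 7: 111
Powers of 3 mod 8 (each is the square of the previous):
  3^1 ≡ 3 (mod 8)
  3^2 ≡ 3² = 9 ≡ 1 (mod 8)
  3^4 ≡ 1² = 1 ≡ 1 (mod 8)
7 = 4 + 2 + 1, so 3^7 = 3^4 × 3^2 × 3^1 ≡ 1 × 1 × 3 (mod 8)
Multiplying step by step:
  1 × 1 = 1 ≡ 1 (mod 8)
  1 × 3 = 3 ≡ 3 (mod 8)
Result: 3^7 ≡ 3 (mod 8)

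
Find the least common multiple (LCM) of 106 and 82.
4346

First find GCD(106, 82) using the Euclidean algorithm:
106 = 1 × 82 + 24
82 = 3 × 24 + 10
24 = 2 × 10 + 4
10 = 2 × 4 + 2
4 = 2 × 2 + 0
GCD(106, 82) = 2

LCM formula: LCM(a, b) = (a × b) / GCD(a, b)
LCM(106, 82) = (106 × 82) / 2
LCM(106, 82) = 8692 / 2
LCM(106, 82) = 4346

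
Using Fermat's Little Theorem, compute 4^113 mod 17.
By Fermat: 4^{16} ≡ 1 (mod 17). 113 = 7×16 + 1. So 4^{113} ≡ 4^{1} ≡ 4 (mod 17)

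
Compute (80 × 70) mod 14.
0

(80 × 70) = 5600
5600 mod 14 = 0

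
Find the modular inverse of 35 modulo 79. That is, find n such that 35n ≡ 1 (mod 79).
70

Using Extended Euclidean Algorithm:
gcd(35, 79) = 1
Bezout coefficients: 35 × -9 + 79 × 4 = 1
So 35 × -9 ≡ 1 (mod 79)
The inverse is -9 mod 79 = 70
Verification: 35 × 70 = 2450 = 31 × 79 + 1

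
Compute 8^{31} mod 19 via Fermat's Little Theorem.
8

By Fermat's Little Theorem, a^(p-1) ≡ 1 (mod p) for prime p and gcd(a, p) = 1
Here p = 19, so 8^18 ≡ 1 (mod 19)
We can reduce the exponent: 31 mod 18 = 13
So 8^31 ≡ 8^13 (mod 19)
Computing: 8^13 mod 19 = 8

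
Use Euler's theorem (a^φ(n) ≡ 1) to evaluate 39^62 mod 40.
By Euler: 39^{16} ≡ 1 (mod 40) since gcd(39, 40) = 1. 62 = 3×16 + 14. So 39^{62} ≡ 39^{14} ≡ 1 (mod 40)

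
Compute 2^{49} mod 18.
2

Using successive squaring:
Binary expansion of 49: 110001
Powers of 2 mod 18 (each is the square of the previous):
  2^1 ≡ 2 (mod 18)
  2^2 ≡ 2² = 4 ≡ 4 (mod 18)
  2^4 ≡ 4² = 16 ≡ 16 (mod 18)
  2^8 ≡ 16² = 256 ≡ 4 (mod 18)
  2^16 ≡ 4² = 16 ≡ 16 (mod 18)
  2^32 ≡ 16² = 256 ≡ 4 (mod 18)
49 = 32 + 16 + 1, so 2^49 = 2^32 × 2^16 × 2^1 ≡ 4 × 16 × 2 (mod 18)
Multiplying step by step:
  4 × 16 = 64 ≡ 10 (mod 18)
  10 × 2 = 20 ≡ 2 (mod 18)
Result: 2^49 ≡ 2 (mod 18)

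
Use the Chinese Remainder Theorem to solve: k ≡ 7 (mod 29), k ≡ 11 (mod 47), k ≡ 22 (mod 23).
12419

Using the Chinese Remainder Theorem:
M = product of moduli = 31349
For equation 1: M_1 = 1081, 1081 ≡ 8 (mod 29), inverse of 1081 mod 29 is 11 (check: 8 × 11 = 88 ≡ 1 (mod 29))
For equation 2: M_2 = 667, 667 ≡ 9 (mod 47), inverse of 667 mod 47 is 21 (check: 9 × 21 = 189 ≡ 1 (mod 47))
For equation 3: M_3 = 1363, 1363 ≡ 6 (mod 23), inverse of 1363 mod 23 is 4 (check: 6 × 4 = 24 ≡ 1 (mod 23))
Combine: k ≡ Σ r_i×M_i×(M_i⁻¹ mod m_i) = 7×1081×11 + 11×667×21 + 22×1363×4 = 83237 + 154077 + 119944 = 357258
357258 mod 31349 = 12419
k ≡ 12419 (mod 31349)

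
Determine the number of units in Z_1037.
960

Prime factorization: 1037 = 17 × 61
Using the formula φ(n) = n × Π(1 - 1/p) for each prime factor p:
φ(1037) = 1037 × (1 - 1/17) × (1 - 1/61)
φ(1037) = 960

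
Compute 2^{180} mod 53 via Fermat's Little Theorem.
13

By Fermat's Little Theorem, a^(p-1) ≡ 1 (mod p) for prime p and gcd(a, p) = 1
Here p = 53, so 2^52 ≡ 1 (mod 53)
We can reduce the exponent: 180 mod 52 = 24
So 2^180 ≡ 2^24 (mod 53)
Computing: 2^24 mod 53 = 13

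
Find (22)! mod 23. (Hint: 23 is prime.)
By Wilson's theorem, (22)! ≡ -1 ≡ 22 (mod 23)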